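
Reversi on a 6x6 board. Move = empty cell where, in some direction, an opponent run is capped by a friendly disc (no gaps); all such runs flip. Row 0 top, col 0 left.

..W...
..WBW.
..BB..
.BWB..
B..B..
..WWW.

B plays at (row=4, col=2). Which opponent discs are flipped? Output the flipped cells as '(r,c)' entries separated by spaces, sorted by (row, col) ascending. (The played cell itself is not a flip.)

Dir NW: first cell 'B' (not opp) -> no flip
Dir N: opp run (3,2) capped by B -> flip
Dir NE: first cell 'B' (not opp) -> no flip
Dir W: first cell '.' (not opp) -> no flip
Dir E: first cell 'B' (not opp) -> no flip
Dir SW: first cell '.' (not opp) -> no flip
Dir S: opp run (5,2), next=edge -> no flip
Dir SE: opp run (5,3), next=edge -> no flip

Answer: (3,2)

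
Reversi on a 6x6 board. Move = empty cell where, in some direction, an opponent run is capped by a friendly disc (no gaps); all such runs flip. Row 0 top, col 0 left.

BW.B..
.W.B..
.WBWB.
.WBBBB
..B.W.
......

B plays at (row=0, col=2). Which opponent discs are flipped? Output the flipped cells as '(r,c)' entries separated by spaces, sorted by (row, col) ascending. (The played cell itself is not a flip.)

Answer: (0,1)

Derivation:
Dir NW: edge -> no flip
Dir N: edge -> no flip
Dir NE: edge -> no flip
Dir W: opp run (0,1) capped by B -> flip
Dir E: first cell 'B' (not opp) -> no flip
Dir SW: opp run (1,1), next='.' -> no flip
Dir S: first cell '.' (not opp) -> no flip
Dir SE: first cell 'B' (not opp) -> no flip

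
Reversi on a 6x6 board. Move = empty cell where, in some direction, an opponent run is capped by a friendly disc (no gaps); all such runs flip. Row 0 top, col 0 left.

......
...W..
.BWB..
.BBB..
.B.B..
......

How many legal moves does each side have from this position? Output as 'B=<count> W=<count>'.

Answer: B=4 W=6

Derivation:
-- B to move --
(0,2): no bracket -> illegal
(0,3): flips 1 -> legal
(0,4): flips 2 -> legal
(1,1): flips 1 -> legal
(1,2): flips 1 -> legal
(1,4): no bracket -> illegal
(2,4): no bracket -> illegal
B mobility = 4
-- W to move --
(1,0): no bracket -> illegal
(1,1): no bracket -> illegal
(1,2): no bracket -> illegal
(1,4): no bracket -> illegal
(2,0): flips 1 -> legal
(2,4): flips 1 -> legal
(3,0): no bracket -> illegal
(3,4): no bracket -> illegal
(4,0): flips 1 -> legal
(4,2): flips 1 -> legal
(4,4): flips 1 -> legal
(5,0): no bracket -> illegal
(5,1): no bracket -> illegal
(5,2): no bracket -> illegal
(5,3): flips 3 -> legal
(5,4): no bracket -> illegal
W mobility = 6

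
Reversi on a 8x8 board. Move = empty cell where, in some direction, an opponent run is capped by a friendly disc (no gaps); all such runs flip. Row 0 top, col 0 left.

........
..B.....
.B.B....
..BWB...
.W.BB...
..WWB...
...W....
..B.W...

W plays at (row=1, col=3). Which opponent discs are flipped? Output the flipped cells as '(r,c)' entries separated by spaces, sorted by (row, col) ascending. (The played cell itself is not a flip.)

Answer: (2,3)

Derivation:
Dir NW: first cell '.' (not opp) -> no flip
Dir N: first cell '.' (not opp) -> no flip
Dir NE: first cell '.' (not opp) -> no flip
Dir W: opp run (1,2), next='.' -> no flip
Dir E: first cell '.' (not opp) -> no flip
Dir SW: first cell '.' (not opp) -> no flip
Dir S: opp run (2,3) capped by W -> flip
Dir SE: first cell '.' (not opp) -> no flip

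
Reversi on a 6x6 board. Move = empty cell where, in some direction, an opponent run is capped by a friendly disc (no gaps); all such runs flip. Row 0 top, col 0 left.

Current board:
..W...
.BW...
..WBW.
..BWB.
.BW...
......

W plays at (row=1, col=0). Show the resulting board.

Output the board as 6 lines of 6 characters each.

Place W at (1,0); scan 8 dirs for brackets.
Dir NW: edge -> no flip
Dir N: first cell '.' (not opp) -> no flip
Dir NE: first cell '.' (not opp) -> no flip
Dir W: edge -> no flip
Dir E: opp run (1,1) capped by W -> flip
Dir SW: edge -> no flip
Dir S: first cell '.' (not opp) -> no flip
Dir SE: first cell '.' (not opp) -> no flip
All flips: (1,1)

Answer: ..W...
WWW...
..WBW.
..BWB.
.BW...
......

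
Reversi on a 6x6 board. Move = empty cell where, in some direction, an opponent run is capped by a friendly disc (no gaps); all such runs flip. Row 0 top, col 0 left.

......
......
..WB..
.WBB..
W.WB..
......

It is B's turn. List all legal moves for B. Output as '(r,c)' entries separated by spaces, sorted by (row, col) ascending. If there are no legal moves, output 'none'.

Answer: (1,1) (1,2) (2,1) (3,0) (4,1) (5,1) (5,2)

Derivation:
(1,1): flips 1 -> legal
(1,2): flips 1 -> legal
(1,3): no bracket -> illegal
(2,0): no bracket -> illegal
(2,1): flips 1 -> legal
(3,0): flips 1 -> legal
(4,1): flips 1 -> legal
(5,0): no bracket -> illegal
(5,1): flips 1 -> legal
(5,2): flips 1 -> legal
(5,3): no bracket -> illegal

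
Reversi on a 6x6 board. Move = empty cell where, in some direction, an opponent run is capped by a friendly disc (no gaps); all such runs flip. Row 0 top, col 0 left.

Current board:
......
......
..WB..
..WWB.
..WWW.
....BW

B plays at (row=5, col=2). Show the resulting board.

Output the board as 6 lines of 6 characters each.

Answer: ......
......
..WB..
..WWB.
..WBW.
..B.BW

Derivation:
Place B at (5,2); scan 8 dirs for brackets.
Dir NW: first cell '.' (not opp) -> no flip
Dir N: opp run (4,2) (3,2) (2,2), next='.' -> no flip
Dir NE: opp run (4,3) capped by B -> flip
Dir W: first cell '.' (not opp) -> no flip
Dir E: first cell '.' (not opp) -> no flip
Dir SW: edge -> no flip
Dir S: edge -> no flip
Dir SE: edge -> no flip
All flips: (4,3)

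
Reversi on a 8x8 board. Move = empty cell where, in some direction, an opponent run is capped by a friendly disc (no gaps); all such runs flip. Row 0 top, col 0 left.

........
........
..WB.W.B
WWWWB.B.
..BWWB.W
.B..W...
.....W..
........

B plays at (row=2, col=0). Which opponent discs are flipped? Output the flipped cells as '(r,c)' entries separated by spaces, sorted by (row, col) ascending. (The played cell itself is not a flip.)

Dir NW: edge -> no flip
Dir N: first cell '.' (not opp) -> no flip
Dir NE: first cell '.' (not opp) -> no flip
Dir W: edge -> no flip
Dir E: first cell '.' (not opp) -> no flip
Dir SW: edge -> no flip
Dir S: opp run (3,0), next='.' -> no flip
Dir SE: opp run (3,1) capped by B -> flip

Answer: (3,1)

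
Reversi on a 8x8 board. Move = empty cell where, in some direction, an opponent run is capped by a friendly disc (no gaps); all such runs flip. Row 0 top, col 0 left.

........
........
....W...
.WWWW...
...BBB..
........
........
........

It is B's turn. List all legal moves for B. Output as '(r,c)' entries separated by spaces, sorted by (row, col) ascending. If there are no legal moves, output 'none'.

Answer: (1,4) (2,1) (2,2) (2,3) (2,5)

Derivation:
(1,3): no bracket -> illegal
(1,4): flips 2 -> legal
(1,5): no bracket -> illegal
(2,0): no bracket -> illegal
(2,1): flips 1 -> legal
(2,2): flips 1 -> legal
(2,3): flips 2 -> legal
(2,5): flips 1 -> legal
(3,0): no bracket -> illegal
(3,5): no bracket -> illegal
(4,0): no bracket -> illegal
(4,1): no bracket -> illegal
(4,2): no bracket -> illegal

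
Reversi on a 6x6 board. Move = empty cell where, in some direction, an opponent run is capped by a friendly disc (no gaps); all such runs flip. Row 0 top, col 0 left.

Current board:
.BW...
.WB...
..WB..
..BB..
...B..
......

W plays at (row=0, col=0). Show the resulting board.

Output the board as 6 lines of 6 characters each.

Answer: WWW...
.WB...
..WB..
..BB..
...B..
......

Derivation:
Place W at (0,0); scan 8 dirs for brackets.
Dir NW: edge -> no flip
Dir N: edge -> no flip
Dir NE: edge -> no flip
Dir W: edge -> no flip
Dir E: opp run (0,1) capped by W -> flip
Dir SW: edge -> no flip
Dir S: first cell '.' (not opp) -> no flip
Dir SE: first cell 'W' (not opp) -> no flip
All flips: (0,1)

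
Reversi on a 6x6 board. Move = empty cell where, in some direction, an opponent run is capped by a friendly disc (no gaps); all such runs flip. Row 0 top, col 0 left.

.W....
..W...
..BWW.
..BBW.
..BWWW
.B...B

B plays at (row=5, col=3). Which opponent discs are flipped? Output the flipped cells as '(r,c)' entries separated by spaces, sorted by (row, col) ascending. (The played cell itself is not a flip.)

Answer: (4,3)

Derivation:
Dir NW: first cell 'B' (not opp) -> no flip
Dir N: opp run (4,3) capped by B -> flip
Dir NE: opp run (4,4), next='.' -> no flip
Dir W: first cell '.' (not opp) -> no flip
Dir E: first cell '.' (not opp) -> no flip
Dir SW: edge -> no flip
Dir S: edge -> no flip
Dir SE: edge -> no flip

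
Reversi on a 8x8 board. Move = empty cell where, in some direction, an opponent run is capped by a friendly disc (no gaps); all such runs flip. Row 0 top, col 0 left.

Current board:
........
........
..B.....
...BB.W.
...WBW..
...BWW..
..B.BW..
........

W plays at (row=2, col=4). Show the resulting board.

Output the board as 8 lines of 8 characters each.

Answer: ........
........
..B.W...
...BW.W.
...WWW..
...BWW..
..B.BW..
........

Derivation:
Place W at (2,4); scan 8 dirs for brackets.
Dir NW: first cell '.' (not opp) -> no flip
Dir N: first cell '.' (not opp) -> no flip
Dir NE: first cell '.' (not opp) -> no flip
Dir W: first cell '.' (not opp) -> no flip
Dir E: first cell '.' (not opp) -> no flip
Dir SW: opp run (3,3), next='.' -> no flip
Dir S: opp run (3,4) (4,4) capped by W -> flip
Dir SE: first cell '.' (not opp) -> no flip
All flips: (3,4) (4,4)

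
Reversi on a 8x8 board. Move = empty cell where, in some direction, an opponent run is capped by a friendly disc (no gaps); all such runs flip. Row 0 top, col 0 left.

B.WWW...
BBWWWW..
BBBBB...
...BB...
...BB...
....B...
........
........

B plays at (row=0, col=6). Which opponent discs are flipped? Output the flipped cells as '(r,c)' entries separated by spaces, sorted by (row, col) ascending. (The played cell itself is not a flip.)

Dir NW: edge -> no flip
Dir N: edge -> no flip
Dir NE: edge -> no flip
Dir W: first cell '.' (not opp) -> no flip
Dir E: first cell '.' (not opp) -> no flip
Dir SW: opp run (1,5) capped by B -> flip
Dir S: first cell '.' (not opp) -> no flip
Dir SE: first cell '.' (not opp) -> no flip

Answer: (1,5)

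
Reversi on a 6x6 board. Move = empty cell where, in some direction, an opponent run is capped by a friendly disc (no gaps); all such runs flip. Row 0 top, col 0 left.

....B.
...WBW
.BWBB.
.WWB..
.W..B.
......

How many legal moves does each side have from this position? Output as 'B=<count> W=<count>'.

Answer: B=9 W=10

Derivation:
-- B to move --
(0,2): flips 1 -> legal
(0,3): flips 1 -> legal
(0,5): no bracket -> illegal
(1,1): flips 1 -> legal
(1,2): flips 1 -> legal
(2,0): no bracket -> illegal
(2,5): no bracket -> illegal
(3,0): flips 2 -> legal
(4,0): flips 3 -> legal
(4,2): no bracket -> illegal
(4,3): flips 1 -> legal
(5,0): flips 2 -> legal
(5,1): flips 2 -> legal
(5,2): no bracket -> illegal
B mobility = 9
-- W to move --
(0,3): no bracket -> illegal
(0,5): flips 2 -> legal
(1,0): flips 1 -> legal
(1,1): flips 1 -> legal
(1,2): no bracket -> illegal
(2,0): flips 1 -> legal
(2,5): flips 2 -> legal
(3,0): no bracket -> illegal
(3,4): flips 1 -> legal
(3,5): flips 1 -> legal
(4,2): flips 2 -> legal
(4,3): flips 2 -> legal
(4,5): no bracket -> illegal
(5,3): no bracket -> illegal
(5,4): no bracket -> illegal
(5,5): flips 2 -> legal
W mobility = 10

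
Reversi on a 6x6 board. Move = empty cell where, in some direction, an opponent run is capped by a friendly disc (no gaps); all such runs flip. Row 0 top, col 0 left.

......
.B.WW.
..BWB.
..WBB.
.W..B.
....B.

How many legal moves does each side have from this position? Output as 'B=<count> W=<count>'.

-- B to move --
(0,2): flips 1 -> legal
(0,3): flips 2 -> legal
(0,4): flips 2 -> legal
(0,5): no bracket -> illegal
(1,2): flips 1 -> legal
(1,5): no bracket -> illegal
(2,1): no bracket -> illegal
(2,5): no bracket -> illegal
(3,0): no bracket -> illegal
(3,1): flips 1 -> legal
(4,0): no bracket -> illegal
(4,2): flips 1 -> legal
(4,3): no bracket -> illegal
(5,0): no bracket -> illegal
(5,1): no bracket -> illegal
(5,2): no bracket -> illegal
B mobility = 6
-- W to move --
(0,0): no bracket -> illegal
(0,1): no bracket -> illegal
(0,2): no bracket -> illegal
(1,0): no bracket -> illegal
(1,2): flips 1 -> legal
(1,5): no bracket -> illegal
(2,0): no bracket -> illegal
(2,1): flips 1 -> legal
(2,5): flips 1 -> legal
(3,1): flips 1 -> legal
(3,5): flips 3 -> legal
(4,2): no bracket -> illegal
(4,3): flips 1 -> legal
(4,5): flips 1 -> legal
(5,3): no bracket -> illegal
(5,5): no bracket -> illegal
W mobility = 7

Answer: B=6 W=7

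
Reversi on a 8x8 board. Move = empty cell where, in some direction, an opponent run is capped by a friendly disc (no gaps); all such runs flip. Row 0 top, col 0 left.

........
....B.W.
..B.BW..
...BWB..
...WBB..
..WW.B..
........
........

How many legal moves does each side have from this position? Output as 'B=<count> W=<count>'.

-- B to move --
(0,5): no bracket -> illegal
(0,6): no bracket -> illegal
(0,7): no bracket -> illegal
(1,5): flips 1 -> legal
(1,7): no bracket -> illegal
(2,3): flips 1 -> legal
(2,6): flips 1 -> legal
(2,7): no bracket -> illegal
(3,2): no bracket -> illegal
(3,6): flips 1 -> legal
(4,1): no bracket -> illegal
(4,2): flips 1 -> legal
(5,1): no bracket -> illegal
(5,4): no bracket -> illegal
(6,1): no bracket -> illegal
(6,2): flips 1 -> legal
(6,3): flips 2 -> legal
(6,4): no bracket -> illegal
B mobility = 7
-- W to move --
(0,3): flips 1 -> legal
(0,4): flips 2 -> legal
(0,5): no bracket -> illegal
(1,1): no bracket -> illegal
(1,2): no bracket -> illegal
(1,3): no bracket -> illegal
(1,5): no bracket -> illegal
(2,1): no bracket -> illegal
(2,3): flips 2 -> legal
(2,6): flips 2 -> legal
(3,1): no bracket -> illegal
(3,2): flips 1 -> legal
(3,6): flips 1 -> legal
(4,2): no bracket -> illegal
(4,6): flips 2 -> legal
(5,4): flips 1 -> legal
(5,6): flips 1 -> legal
(6,4): no bracket -> illegal
(6,5): flips 3 -> legal
(6,6): no bracket -> illegal
W mobility = 10

Answer: B=7 W=10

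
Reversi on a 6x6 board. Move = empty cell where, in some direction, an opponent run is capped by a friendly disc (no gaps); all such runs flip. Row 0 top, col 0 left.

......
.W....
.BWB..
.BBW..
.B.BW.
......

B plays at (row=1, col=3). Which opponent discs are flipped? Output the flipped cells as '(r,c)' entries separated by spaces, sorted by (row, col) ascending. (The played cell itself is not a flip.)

Dir NW: first cell '.' (not opp) -> no flip
Dir N: first cell '.' (not opp) -> no flip
Dir NE: first cell '.' (not opp) -> no flip
Dir W: first cell '.' (not opp) -> no flip
Dir E: first cell '.' (not opp) -> no flip
Dir SW: opp run (2,2) capped by B -> flip
Dir S: first cell 'B' (not opp) -> no flip
Dir SE: first cell '.' (not opp) -> no flip

Answer: (2,2)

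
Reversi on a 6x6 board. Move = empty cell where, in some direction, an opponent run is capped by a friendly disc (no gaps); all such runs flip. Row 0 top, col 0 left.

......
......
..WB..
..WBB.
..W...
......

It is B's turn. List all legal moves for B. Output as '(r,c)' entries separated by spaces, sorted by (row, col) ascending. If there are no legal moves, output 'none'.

(1,1): flips 1 -> legal
(1,2): no bracket -> illegal
(1,3): no bracket -> illegal
(2,1): flips 1 -> legal
(3,1): flips 1 -> legal
(4,1): flips 1 -> legal
(4,3): no bracket -> illegal
(5,1): flips 1 -> legal
(5,2): no bracket -> illegal
(5,3): no bracket -> illegal

Answer: (1,1) (2,1) (3,1) (4,1) (5,1)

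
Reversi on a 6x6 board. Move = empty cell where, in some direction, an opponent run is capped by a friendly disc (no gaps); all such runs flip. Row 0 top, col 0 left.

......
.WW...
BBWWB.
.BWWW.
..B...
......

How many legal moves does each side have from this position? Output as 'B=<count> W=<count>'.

Answer: B=7 W=9

Derivation:
-- B to move --
(0,0): no bracket -> illegal
(0,1): flips 1 -> legal
(0,2): flips 4 -> legal
(0,3): flips 1 -> legal
(1,0): no bracket -> illegal
(1,3): flips 1 -> legal
(1,4): no bracket -> illegal
(2,5): no bracket -> illegal
(3,5): flips 3 -> legal
(4,1): no bracket -> illegal
(4,3): flips 1 -> legal
(4,4): flips 1 -> legal
(4,5): no bracket -> illegal
B mobility = 7
-- W to move --
(1,0): flips 1 -> legal
(1,3): no bracket -> illegal
(1,4): flips 1 -> legal
(1,5): flips 1 -> legal
(2,5): flips 1 -> legal
(3,0): flips 2 -> legal
(3,5): no bracket -> illegal
(4,0): flips 1 -> legal
(4,1): flips 2 -> legal
(4,3): no bracket -> illegal
(5,1): flips 1 -> legal
(5,2): flips 1 -> legal
(5,3): no bracket -> illegal
W mobility = 9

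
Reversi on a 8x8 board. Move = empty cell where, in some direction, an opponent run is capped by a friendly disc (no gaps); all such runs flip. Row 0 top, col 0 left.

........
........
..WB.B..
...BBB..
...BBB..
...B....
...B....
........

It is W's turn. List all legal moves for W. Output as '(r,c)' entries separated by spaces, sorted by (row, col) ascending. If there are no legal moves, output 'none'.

(1,2): no bracket -> illegal
(1,3): no bracket -> illegal
(1,4): no bracket -> illegal
(1,5): no bracket -> illegal
(1,6): no bracket -> illegal
(2,4): flips 1 -> legal
(2,6): no bracket -> illegal
(3,2): no bracket -> illegal
(3,6): no bracket -> illegal
(4,2): no bracket -> illegal
(4,6): no bracket -> illegal
(5,2): no bracket -> illegal
(5,4): no bracket -> illegal
(5,5): flips 2 -> legal
(5,6): no bracket -> illegal
(6,2): no bracket -> illegal
(6,4): no bracket -> illegal
(7,2): no bracket -> illegal
(7,3): no bracket -> illegal
(7,4): no bracket -> illegal

Answer: (2,4) (5,5)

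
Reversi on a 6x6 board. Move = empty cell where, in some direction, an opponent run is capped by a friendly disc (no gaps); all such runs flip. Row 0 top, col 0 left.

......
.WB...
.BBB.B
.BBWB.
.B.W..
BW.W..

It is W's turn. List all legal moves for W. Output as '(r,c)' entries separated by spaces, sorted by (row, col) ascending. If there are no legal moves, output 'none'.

Answer: (1,0) (1,3) (3,0) (3,5)

Derivation:
(0,1): no bracket -> illegal
(0,2): no bracket -> illegal
(0,3): no bracket -> illegal
(1,0): flips 2 -> legal
(1,3): flips 2 -> legal
(1,4): no bracket -> illegal
(1,5): no bracket -> illegal
(2,0): no bracket -> illegal
(2,4): no bracket -> illegal
(3,0): flips 2 -> legal
(3,5): flips 1 -> legal
(4,0): no bracket -> illegal
(4,2): no bracket -> illegal
(4,4): no bracket -> illegal
(4,5): no bracket -> illegal
(5,2): no bracket -> illegal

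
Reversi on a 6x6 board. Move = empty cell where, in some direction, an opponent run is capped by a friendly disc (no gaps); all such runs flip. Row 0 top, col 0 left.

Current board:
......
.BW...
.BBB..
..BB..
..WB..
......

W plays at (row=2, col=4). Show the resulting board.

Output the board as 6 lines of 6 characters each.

Answer: ......
.BW...
.BBBW.
..BW..
..WB..
......

Derivation:
Place W at (2,4); scan 8 dirs for brackets.
Dir NW: first cell '.' (not opp) -> no flip
Dir N: first cell '.' (not opp) -> no flip
Dir NE: first cell '.' (not opp) -> no flip
Dir W: opp run (2,3) (2,2) (2,1), next='.' -> no flip
Dir E: first cell '.' (not opp) -> no flip
Dir SW: opp run (3,3) capped by W -> flip
Dir S: first cell '.' (not opp) -> no flip
Dir SE: first cell '.' (not opp) -> no flip
All flips: (3,3)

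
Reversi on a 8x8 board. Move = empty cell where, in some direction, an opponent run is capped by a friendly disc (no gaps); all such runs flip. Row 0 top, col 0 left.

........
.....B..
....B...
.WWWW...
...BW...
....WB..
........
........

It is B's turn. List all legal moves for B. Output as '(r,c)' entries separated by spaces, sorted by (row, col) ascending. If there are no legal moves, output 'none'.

(2,0): no bracket -> illegal
(2,1): flips 1 -> legal
(2,2): flips 2 -> legal
(2,3): flips 1 -> legal
(2,5): flips 1 -> legal
(3,0): no bracket -> illegal
(3,5): no bracket -> illegal
(4,0): no bracket -> illegal
(4,1): no bracket -> illegal
(4,2): flips 1 -> legal
(4,5): flips 1 -> legal
(5,3): flips 1 -> legal
(6,3): no bracket -> illegal
(6,4): flips 3 -> legal
(6,5): flips 1 -> legal

Answer: (2,1) (2,2) (2,3) (2,5) (4,2) (4,5) (5,3) (6,4) (6,5)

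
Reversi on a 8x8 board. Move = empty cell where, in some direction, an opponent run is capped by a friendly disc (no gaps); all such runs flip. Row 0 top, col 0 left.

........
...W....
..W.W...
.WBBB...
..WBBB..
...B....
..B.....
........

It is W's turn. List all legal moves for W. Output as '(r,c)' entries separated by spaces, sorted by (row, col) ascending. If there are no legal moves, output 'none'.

Answer: (3,5) (4,6) (5,4) (5,5) (6,4)

Derivation:
(2,1): no bracket -> illegal
(2,3): no bracket -> illegal
(2,5): no bracket -> illegal
(3,5): flips 3 -> legal
(3,6): no bracket -> illegal
(4,1): no bracket -> illegal
(4,6): flips 3 -> legal
(5,1): no bracket -> illegal
(5,2): no bracket -> illegal
(5,4): flips 2 -> legal
(5,5): flips 2 -> legal
(5,6): no bracket -> illegal
(6,1): no bracket -> illegal
(6,3): no bracket -> illegal
(6,4): flips 1 -> legal
(7,1): no bracket -> illegal
(7,2): no bracket -> illegal
(7,3): no bracket -> illegal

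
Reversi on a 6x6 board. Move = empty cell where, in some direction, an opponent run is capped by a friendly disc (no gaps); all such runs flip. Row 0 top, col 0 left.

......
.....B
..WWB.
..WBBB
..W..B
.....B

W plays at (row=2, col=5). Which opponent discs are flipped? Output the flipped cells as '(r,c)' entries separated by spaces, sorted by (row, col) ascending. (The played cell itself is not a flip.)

Dir NW: first cell '.' (not opp) -> no flip
Dir N: opp run (1,5), next='.' -> no flip
Dir NE: edge -> no flip
Dir W: opp run (2,4) capped by W -> flip
Dir E: edge -> no flip
Dir SW: opp run (3,4), next='.' -> no flip
Dir S: opp run (3,5) (4,5) (5,5), next=edge -> no flip
Dir SE: edge -> no flip

Answer: (2,4)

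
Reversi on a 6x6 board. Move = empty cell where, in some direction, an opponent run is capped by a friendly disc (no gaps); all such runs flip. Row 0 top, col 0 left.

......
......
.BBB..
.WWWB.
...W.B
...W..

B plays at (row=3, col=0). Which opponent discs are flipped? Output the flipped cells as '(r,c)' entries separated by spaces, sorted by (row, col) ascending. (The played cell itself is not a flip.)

Answer: (3,1) (3,2) (3,3)

Derivation:
Dir NW: edge -> no flip
Dir N: first cell '.' (not opp) -> no flip
Dir NE: first cell 'B' (not opp) -> no flip
Dir W: edge -> no flip
Dir E: opp run (3,1) (3,2) (3,3) capped by B -> flip
Dir SW: edge -> no flip
Dir S: first cell '.' (not opp) -> no flip
Dir SE: first cell '.' (not opp) -> no flip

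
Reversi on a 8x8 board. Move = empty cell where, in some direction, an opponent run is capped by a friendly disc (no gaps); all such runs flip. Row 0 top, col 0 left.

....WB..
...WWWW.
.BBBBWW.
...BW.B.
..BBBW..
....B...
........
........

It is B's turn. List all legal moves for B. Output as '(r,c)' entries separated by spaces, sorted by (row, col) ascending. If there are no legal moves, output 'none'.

Answer: (0,2) (0,3) (0,6) (0,7) (2,7) (3,5) (4,6) (5,6)

Derivation:
(0,2): flips 1 -> legal
(0,3): flips 4 -> legal
(0,6): flips 3 -> legal
(0,7): flips 3 -> legal
(1,2): no bracket -> illegal
(1,7): no bracket -> illegal
(2,7): flips 3 -> legal
(3,5): flips 3 -> legal
(3,7): no bracket -> illegal
(4,6): flips 1 -> legal
(5,5): no bracket -> illegal
(5,6): flips 2 -> legal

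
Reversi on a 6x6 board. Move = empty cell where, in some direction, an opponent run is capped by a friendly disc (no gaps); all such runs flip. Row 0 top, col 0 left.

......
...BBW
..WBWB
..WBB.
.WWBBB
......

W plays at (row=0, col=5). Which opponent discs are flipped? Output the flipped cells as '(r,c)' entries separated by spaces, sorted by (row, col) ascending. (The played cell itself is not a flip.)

Dir NW: edge -> no flip
Dir N: edge -> no flip
Dir NE: edge -> no flip
Dir W: first cell '.' (not opp) -> no flip
Dir E: edge -> no flip
Dir SW: opp run (1,4) (2,3) capped by W -> flip
Dir S: first cell 'W' (not opp) -> no flip
Dir SE: edge -> no flip

Answer: (1,4) (2,3)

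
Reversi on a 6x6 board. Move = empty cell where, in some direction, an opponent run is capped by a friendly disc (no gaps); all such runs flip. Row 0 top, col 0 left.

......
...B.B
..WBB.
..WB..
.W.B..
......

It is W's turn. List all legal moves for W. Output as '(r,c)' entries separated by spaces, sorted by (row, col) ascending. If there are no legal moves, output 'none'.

(0,2): no bracket -> illegal
(0,3): no bracket -> illegal
(0,4): flips 1 -> legal
(0,5): no bracket -> illegal
(1,2): no bracket -> illegal
(1,4): flips 1 -> legal
(2,5): flips 2 -> legal
(3,4): flips 1 -> legal
(3,5): no bracket -> illegal
(4,2): no bracket -> illegal
(4,4): flips 1 -> legal
(5,2): no bracket -> illegal
(5,3): no bracket -> illegal
(5,4): flips 1 -> legal

Answer: (0,4) (1,4) (2,5) (3,4) (4,4) (5,4)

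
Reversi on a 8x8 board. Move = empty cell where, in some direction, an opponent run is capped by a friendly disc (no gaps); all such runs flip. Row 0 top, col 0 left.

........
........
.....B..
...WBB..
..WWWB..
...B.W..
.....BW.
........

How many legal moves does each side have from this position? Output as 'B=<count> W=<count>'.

Answer: B=7 W=10

Derivation:
-- B to move --
(2,2): no bracket -> illegal
(2,3): flips 2 -> legal
(2,4): no bracket -> illegal
(3,1): flips 1 -> legal
(3,2): flips 1 -> legal
(4,1): flips 3 -> legal
(4,6): no bracket -> illegal
(5,1): no bracket -> illegal
(5,2): flips 1 -> legal
(5,4): flips 1 -> legal
(5,6): no bracket -> illegal
(5,7): no bracket -> illegal
(6,4): no bracket -> illegal
(6,7): flips 1 -> legal
(7,5): no bracket -> illegal
(7,6): no bracket -> illegal
(7,7): no bracket -> illegal
B mobility = 7
-- W to move --
(1,4): no bracket -> illegal
(1,5): flips 3 -> legal
(1,6): flips 2 -> legal
(2,3): no bracket -> illegal
(2,4): flips 1 -> legal
(2,6): flips 1 -> legal
(3,6): flips 2 -> legal
(4,6): flips 1 -> legal
(5,2): no bracket -> illegal
(5,4): no bracket -> illegal
(5,6): no bracket -> illegal
(6,2): flips 1 -> legal
(6,3): flips 1 -> legal
(6,4): flips 2 -> legal
(7,4): no bracket -> illegal
(7,5): flips 1 -> legal
(7,6): no bracket -> illegal
W mobility = 10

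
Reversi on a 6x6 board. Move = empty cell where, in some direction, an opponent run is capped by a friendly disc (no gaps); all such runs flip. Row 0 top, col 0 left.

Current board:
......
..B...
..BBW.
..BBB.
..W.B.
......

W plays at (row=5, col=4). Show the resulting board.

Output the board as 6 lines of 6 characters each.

Place W at (5,4); scan 8 dirs for brackets.
Dir NW: first cell '.' (not opp) -> no flip
Dir N: opp run (4,4) (3,4) capped by W -> flip
Dir NE: first cell '.' (not opp) -> no flip
Dir W: first cell '.' (not opp) -> no flip
Dir E: first cell '.' (not opp) -> no flip
Dir SW: edge -> no flip
Dir S: edge -> no flip
Dir SE: edge -> no flip
All flips: (3,4) (4,4)

Answer: ......
..B...
..BBW.
..BBW.
..W.W.
....W.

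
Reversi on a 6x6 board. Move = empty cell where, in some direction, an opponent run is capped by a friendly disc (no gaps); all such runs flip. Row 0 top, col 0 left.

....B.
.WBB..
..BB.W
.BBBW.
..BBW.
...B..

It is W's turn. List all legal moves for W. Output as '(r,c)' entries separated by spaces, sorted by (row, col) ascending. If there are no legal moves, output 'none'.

(0,1): flips 2 -> legal
(0,2): no bracket -> illegal
(0,3): no bracket -> illegal
(0,5): no bracket -> illegal
(1,4): flips 2 -> legal
(1,5): no bracket -> illegal
(2,0): no bracket -> illegal
(2,1): no bracket -> illegal
(2,4): no bracket -> illegal
(3,0): flips 3 -> legal
(4,0): no bracket -> illegal
(4,1): flips 2 -> legal
(5,1): no bracket -> illegal
(5,2): flips 1 -> legal
(5,4): no bracket -> illegal

Answer: (0,1) (1,4) (3,0) (4,1) (5,2)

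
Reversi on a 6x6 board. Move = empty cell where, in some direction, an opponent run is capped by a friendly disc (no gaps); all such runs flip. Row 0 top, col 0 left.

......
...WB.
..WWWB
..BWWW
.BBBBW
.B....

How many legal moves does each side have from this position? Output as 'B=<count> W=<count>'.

-- B to move --
(0,2): no bracket -> illegal
(0,3): flips 3 -> legal
(0,4): no bracket -> illegal
(1,1): flips 2 -> legal
(1,2): flips 2 -> legal
(1,5): flips 2 -> legal
(2,1): flips 3 -> legal
(3,1): no bracket -> illegal
(5,4): no bracket -> illegal
(5,5): flips 2 -> legal
B mobility = 6
-- W to move --
(0,3): no bracket -> illegal
(0,4): flips 1 -> legal
(0,5): flips 1 -> legal
(1,5): flips 2 -> legal
(2,1): no bracket -> illegal
(3,0): no bracket -> illegal
(3,1): flips 1 -> legal
(4,0): flips 4 -> legal
(5,0): flips 2 -> legal
(5,2): flips 3 -> legal
(5,3): flips 2 -> legal
(5,4): flips 1 -> legal
(5,5): flips 1 -> legal
W mobility = 10

Answer: B=6 W=10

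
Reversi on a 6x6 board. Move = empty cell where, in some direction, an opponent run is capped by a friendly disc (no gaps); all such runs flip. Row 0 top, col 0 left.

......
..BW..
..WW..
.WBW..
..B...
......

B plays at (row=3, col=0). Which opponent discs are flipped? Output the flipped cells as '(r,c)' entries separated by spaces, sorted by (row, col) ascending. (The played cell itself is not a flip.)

Answer: (3,1)

Derivation:
Dir NW: edge -> no flip
Dir N: first cell '.' (not opp) -> no flip
Dir NE: first cell '.' (not opp) -> no flip
Dir W: edge -> no flip
Dir E: opp run (3,1) capped by B -> flip
Dir SW: edge -> no flip
Dir S: first cell '.' (not opp) -> no flip
Dir SE: first cell '.' (not opp) -> no flip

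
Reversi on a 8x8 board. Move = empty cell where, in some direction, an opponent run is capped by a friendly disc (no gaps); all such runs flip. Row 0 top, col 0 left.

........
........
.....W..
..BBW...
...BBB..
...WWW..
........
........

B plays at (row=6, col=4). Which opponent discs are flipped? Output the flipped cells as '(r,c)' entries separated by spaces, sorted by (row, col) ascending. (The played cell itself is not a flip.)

Answer: (5,4)

Derivation:
Dir NW: opp run (5,3), next='.' -> no flip
Dir N: opp run (5,4) capped by B -> flip
Dir NE: opp run (5,5), next='.' -> no flip
Dir W: first cell '.' (not opp) -> no flip
Dir E: first cell '.' (not opp) -> no flip
Dir SW: first cell '.' (not opp) -> no flip
Dir S: first cell '.' (not opp) -> no flip
Dir SE: first cell '.' (not opp) -> no flip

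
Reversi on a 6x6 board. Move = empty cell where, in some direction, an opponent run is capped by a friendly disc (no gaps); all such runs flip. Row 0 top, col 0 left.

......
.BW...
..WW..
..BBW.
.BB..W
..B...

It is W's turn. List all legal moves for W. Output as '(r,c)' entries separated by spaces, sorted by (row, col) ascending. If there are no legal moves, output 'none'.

Answer: (0,0) (1,0) (3,1) (4,3) (4,4) (5,0)

Derivation:
(0,0): flips 1 -> legal
(0,1): no bracket -> illegal
(0,2): no bracket -> illegal
(1,0): flips 1 -> legal
(2,0): no bracket -> illegal
(2,1): no bracket -> illegal
(2,4): no bracket -> illegal
(3,0): no bracket -> illegal
(3,1): flips 2 -> legal
(4,0): no bracket -> illegal
(4,3): flips 1 -> legal
(4,4): flips 1 -> legal
(5,0): flips 2 -> legal
(5,1): no bracket -> illegal
(5,3): no bracket -> illegal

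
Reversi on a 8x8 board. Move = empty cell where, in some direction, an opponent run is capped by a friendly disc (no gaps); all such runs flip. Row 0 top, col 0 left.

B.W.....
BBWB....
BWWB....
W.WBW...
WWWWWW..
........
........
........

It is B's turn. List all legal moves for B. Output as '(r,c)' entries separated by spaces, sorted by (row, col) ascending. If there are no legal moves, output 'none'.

(0,1): flips 1 -> legal
(0,3): no bracket -> illegal
(2,4): no bracket -> illegal
(2,5): no bracket -> illegal
(3,1): flips 3 -> legal
(3,5): flips 1 -> legal
(3,6): no bracket -> illegal
(4,6): no bracket -> illegal
(5,0): flips 4 -> legal
(5,1): flips 1 -> legal
(5,2): no bracket -> illegal
(5,3): flips 1 -> legal
(5,4): flips 3 -> legal
(5,5): flips 1 -> legal
(5,6): flips 2 -> legal

Answer: (0,1) (3,1) (3,5) (5,0) (5,1) (5,3) (5,4) (5,5) (5,6)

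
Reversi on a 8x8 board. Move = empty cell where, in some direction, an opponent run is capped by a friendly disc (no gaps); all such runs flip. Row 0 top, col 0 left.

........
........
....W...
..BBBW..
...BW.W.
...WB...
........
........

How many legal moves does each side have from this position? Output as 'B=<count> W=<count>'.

Answer: B=7 W=6

Derivation:
-- B to move --
(1,3): no bracket -> illegal
(1,4): flips 1 -> legal
(1,5): flips 1 -> legal
(2,3): no bracket -> illegal
(2,5): no bracket -> illegal
(2,6): no bracket -> illegal
(3,6): flips 1 -> legal
(3,7): no bracket -> illegal
(4,2): no bracket -> illegal
(4,5): flips 1 -> legal
(4,7): no bracket -> illegal
(5,2): flips 1 -> legal
(5,5): flips 1 -> legal
(5,6): no bracket -> illegal
(5,7): no bracket -> illegal
(6,2): no bracket -> illegal
(6,3): flips 1 -> legal
(6,4): no bracket -> illegal
B mobility = 7
-- W to move --
(2,1): no bracket -> illegal
(2,2): flips 1 -> legal
(2,3): flips 2 -> legal
(2,5): no bracket -> illegal
(3,1): flips 3 -> legal
(4,1): no bracket -> illegal
(4,2): flips 2 -> legal
(4,5): no bracket -> illegal
(5,2): no bracket -> illegal
(5,5): flips 1 -> legal
(6,3): no bracket -> illegal
(6,4): flips 1 -> legal
(6,5): no bracket -> illegal
W mobility = 6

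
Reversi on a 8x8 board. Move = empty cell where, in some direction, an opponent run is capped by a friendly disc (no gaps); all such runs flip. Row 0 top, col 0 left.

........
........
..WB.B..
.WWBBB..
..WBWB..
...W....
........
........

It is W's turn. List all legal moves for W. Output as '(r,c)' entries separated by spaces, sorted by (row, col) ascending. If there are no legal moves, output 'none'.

Answer: (1,3) (1,4) (2,4) (2,6) (3,6) (4,6) (5,4)

Derivation:
(1,2): no bracket -> illegal
(1,3): flips 3 -> legal
(1,4): flips 1 -> legal
(1,5): no bracket -> illegal
(1,6): no bracket -> illegal
(2,4): flips 3 -> legal
(2,6): flips 1 -> legal
(3,6): flips 3 -> legal
(4,6): flips 1 -> legal
(5,2): no bracket -> illegal
(5,4): flips 1 -> legal
(5,5): no bracket -> illegal
(5,6): no bracket -> illegal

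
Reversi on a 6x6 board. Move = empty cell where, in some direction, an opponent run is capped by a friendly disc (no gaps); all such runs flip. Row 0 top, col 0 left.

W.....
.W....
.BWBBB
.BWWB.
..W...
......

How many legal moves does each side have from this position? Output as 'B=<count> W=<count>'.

Answer: B=6 W=9

Derivation:
-- B to move --
(0,1): flips 1 -> legal
(0,2): no bracket -> illegal
(1,0): no bracket -> illegal
(1,2): no bracket -> illegal
(1,3): flips 1 -> legal
(2,0): no bracket -> illegal
(4,1): flips 1 -> legal
(4,3): flips 2 -> legal
(4,4): no bracket -> illegal
(5,1): flips 2 -> legal
(5,2): no bracket -> illegal
(5,3): flips 1 -> legal
B mobility = 6
-- W to move --
(1,0): flips 1 -> legal
(1,2): no bracket -> illegal
(1,3): flips 1 -> legal
(1,4): flips 1 -> legal
(1,5): flips 1 -> legal
(2,0): flips 2 -> legal
(3,0): flips 1 -> legal
(3,5): flips 1 -> legal
(4,0): flips 1 -> legal
(4,1): flips 2 -> legal
(4,3): no bracket -> illegal
(4,4): no bracket -> illegal
(4,5): no bracket -> illegal
W mobility = 9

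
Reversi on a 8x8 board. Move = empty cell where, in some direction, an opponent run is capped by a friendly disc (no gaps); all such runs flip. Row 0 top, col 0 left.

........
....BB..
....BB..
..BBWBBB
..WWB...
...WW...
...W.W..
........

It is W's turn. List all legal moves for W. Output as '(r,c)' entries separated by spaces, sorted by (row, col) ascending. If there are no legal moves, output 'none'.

Answer: (0,4) (0,6) (1,6) (2,1) (2,2) (2,3) (2,6) (3,1) (4,5)

Derivation:
(0,3): no bracket -> illegal
(0,4): flips 2 -> legal
(0,5): no bracket -> illegal
(0,6): flips 3 -> legal
(1,3): no bracket -> illegal
(1,6): flips 1 -> legal
(2,1): flips 1 -> legal
(2,2): flips 1 -> legal
(2,3): flips 1 -> legal
(2,6): flips 2 -> legal
(2,7): no bracket -> illegal
(3,1): flips 2 -> legal
(4,1): no bracket -> illegal
(4,5): flips 1 -> legal
(4,6): no bracket -> illegal
(4,7): no bracket -> illegal
(5,5): no bracket -> illegal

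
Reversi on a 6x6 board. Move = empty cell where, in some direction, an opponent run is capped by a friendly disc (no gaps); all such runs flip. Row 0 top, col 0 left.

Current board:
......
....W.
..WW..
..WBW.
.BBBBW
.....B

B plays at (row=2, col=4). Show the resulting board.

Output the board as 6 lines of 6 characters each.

Place B at (2,4); scan 8 dirs for brackets.
Dir NW: first cell '.' (not opp) -> no flip
Dir N: opp run (1,4), next='.' -> no flip
Dir NE: first cell '.' (not opp) -> no flip
Dir W: opp run (2,3) (2,2), next='.' -> no flip
Dir E: first cell '.' (not opp) -> no flip
Dir SW: first cell 'B' (not opp) -> no flip
Dir S: opp run (3,4) capped by B -> flip
Dir SE: first cell '.' (not opp) -> no flip
All flips: (3,4)

Answer: ......
....W.
..WWB.
..WBB.
.BBBBW
.....B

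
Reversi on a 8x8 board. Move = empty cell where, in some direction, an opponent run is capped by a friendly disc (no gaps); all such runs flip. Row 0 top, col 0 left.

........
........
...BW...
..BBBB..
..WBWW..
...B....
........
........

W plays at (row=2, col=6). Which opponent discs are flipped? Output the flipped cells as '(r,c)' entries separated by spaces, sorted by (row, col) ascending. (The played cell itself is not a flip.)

Dir NW: first cell '.' (not opp) -> no flip
Dir N: first cell '.' (not opp) -> no flip
Dir NE: first cell '.' (not opp) -> no flip
Dir W: first cell '.' (not opp) -> no flip
Dir E: first cell '.' (not opp) -> no flip
Dir SW: opp run (3,5) capped by W -> flip
Dir S: first cell '.' (not opp) -> no flip
Dir SE: first cell '.' (not opp) -> no flip

Answer: (3,5)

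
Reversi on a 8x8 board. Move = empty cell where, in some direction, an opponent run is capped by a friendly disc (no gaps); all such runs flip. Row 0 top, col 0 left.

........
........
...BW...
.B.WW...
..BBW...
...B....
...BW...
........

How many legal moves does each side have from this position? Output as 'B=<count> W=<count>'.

-- B to move --
(1,3): no bracket -> illegal
(1,4): no bracket -> illegal
(1,5): flips 2 -> legal
(2,2): no bracket -> illegal
(2,5): flips 2 -> legal
(3,2): no bracket -> illegal
(3,5): flips 1 -> legal
(4,5): flips 2 -> legal
(5,4): no bracket -> illegal
(5,5): no bracket -> illegal
(6,5): flips 1 -> legal
(7,3): no bracket -> illegal
(7,4): no bracket -> illegal
(7,5): flips 1 -> legal
B mobility = 6
-- W to move --
(1,2): flips 1 -> legal
(1,3): flips 1 -> legal
(1,4): no bracket -> illegal
(2,0): flips 3 -> legal
(2,1): no bracket -> illegal
(2,2): flips 1 -> legal
(3,0): no bracket -> illegal
(3,2): no bracket -> illegal
(4,0): no bracket -> illegal
(4,1): flips 2 -> legal
(5,1): flips 1 -> legal
(5,2): flips 1 -> legal
(5,4): no bracket -> illegal
(6,2): flips 2 -> legal
(7,2): no bracket -> illegal
(7,3): flips 3 -> legal
(7,4): no bracket -> illegal
W mobility = 9

Answer: B=6 W=9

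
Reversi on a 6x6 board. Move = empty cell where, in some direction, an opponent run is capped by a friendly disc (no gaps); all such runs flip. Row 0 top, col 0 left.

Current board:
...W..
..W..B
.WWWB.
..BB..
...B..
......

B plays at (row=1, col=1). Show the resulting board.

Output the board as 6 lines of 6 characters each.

Place B at (1,1); scan 8 dirs for brackets.
Dir NW: first cell '.' (not opp) -> no flip
Dir N: first cell '.' (not opp) -> no flip
Dir NE: first cell '.' (not opp) -> no flip
Dir W: first cell '.' (not opp) -> no flip
Dir E: opp run (1,2), next='.' -> no flip
Dir SW: first cell '.' (not opp) -> no flip
Dir S: opp run (2,1), next='.' -> no flip
Dir SE: opp run (2,2) capped by B -> flip
All flips: (2,2)

Answer: ...W..
.BW..B
.WBWB.
..BB..
...B..
......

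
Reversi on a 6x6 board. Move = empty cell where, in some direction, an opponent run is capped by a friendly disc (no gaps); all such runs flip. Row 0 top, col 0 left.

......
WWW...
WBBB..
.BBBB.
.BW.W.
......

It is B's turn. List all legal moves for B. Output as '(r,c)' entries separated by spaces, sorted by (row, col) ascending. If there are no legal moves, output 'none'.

Answer: (0,0) (0,1) (0,2) (0,3) (4,3) (5,1) (5,2) (5,3) (5,4) (5,5)

Derivation:
(0,0): flips 1 -> legal
(0,1): flips 2 -> legal
(0,2): flips 1 -> legal
(0,3): flips 1 -> legal
(1,3): no bracket -> illegal
(3,0): no bracket -> illegal
(3,5): no bracket -> illegal
(4,3): flips 1 -> legal
(4,5): no bracket -> illegal
(5,1): flips 1 -> legal
(5,2): flips 1 -> legal
(5,3): flips 1 -> legal
(5,4): flips 1 -> legal
(5,5): flips 1 -> legal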